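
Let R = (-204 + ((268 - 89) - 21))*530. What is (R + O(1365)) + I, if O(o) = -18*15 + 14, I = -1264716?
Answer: -1289352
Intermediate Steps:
O(o) = -256 (O(o) = -270 + 14 = -256)
R = -24380 (R = (-204 + (179 - 21))*530 = (-204 + 158)*530 = -46*530 = -24380)
(R + O(1365)) + I = (-24380 - 256) - 1264716 = -24636 - 1264716 = -1289352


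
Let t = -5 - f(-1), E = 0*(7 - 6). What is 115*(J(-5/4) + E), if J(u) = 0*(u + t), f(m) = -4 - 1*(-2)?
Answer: 0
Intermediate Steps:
f(m) = -2 (f(m) = -4 + 2 = -2)
E = 0 (E = 0*1 = 0)
t = -3 (t = -5 - 1*(-2) = -5 + 2 = -3)
J(u) = 0 (J(u) = 0*(u - 3) = 0*(-3 + u) = 0)
115*(J(-5/4) + E) = 115*(0 + 0) = 115*0 = 0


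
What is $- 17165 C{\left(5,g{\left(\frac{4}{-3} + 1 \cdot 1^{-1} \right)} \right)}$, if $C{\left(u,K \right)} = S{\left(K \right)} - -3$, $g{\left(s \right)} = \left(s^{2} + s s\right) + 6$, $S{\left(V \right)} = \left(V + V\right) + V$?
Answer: $- \frac{1115725}{3} \approx -3.7191 \cdot 10^{5}$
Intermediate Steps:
$S{\left(V \right)} = 3 V$ ($S{\left(V \right)} = 2 V + V = 3 V$)
$g{\left(s \right)} = 6 + 2 s^{2}$ ($g{\left(s \right)} = \left(s^{2} + s^{2}\right) + 6 = 2 s^{2} + 6 = 6 + 2 s^{2}$)
$C{\left(u,K \right)} = 3 + 3 K$ ($C{\left(u,K \right)} = 3 K - -3 = 3 K + 3 = 3 + 3 K$)
$- 17165 C{\left(5,g{\left(\frac{4}{-3} + 1 \cdot 1^{-1} \right)} \right)} = - 17165 \left(3 + 3 \left(6 + 2 \left(\frac{4}{-3} + 1 \cdot 1^{-1}\right)^{2}\right)\right) = - 17165 \left(3 + 3 \left(6 + 2 \left(4 \left(- \frac{1}{3}\right) + 1 \cdot 1\right)^{2}\right)\right) = - 17165 \left(3 + 3 \left(6 + 2 \left(- \frac{4}{3} + 1\right)^{2}\right)\right) = - 17165 \left(3 + 3 \left(6 + 2 \left(- \frac{1}{3}\right)^{2}\right)\right) = - 17165 \left(3 + 3 \left(6 + 2 \cdot \frac{1}{9}\right)\right) = - 17165 \left(3 + 3 \left(6 + \frac{2}{9}\right)\right) = - 17165 \left(3 + 3 \cdot \frac{56}{9}\right) = - 17165 \left(3 + \frac{56}{3}\right) = \left(-17165\right) \frac{65}{3} = - \frac{1115725}{3}$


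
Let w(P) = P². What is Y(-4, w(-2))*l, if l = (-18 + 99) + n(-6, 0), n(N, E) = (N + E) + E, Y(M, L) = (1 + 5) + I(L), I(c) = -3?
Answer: 225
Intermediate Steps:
Y(M, L) = 3 (Y(M, L) = (1 + 5) - 3 = 6 - 3 = 3)
n(N, E) = N + 2*E (n(N, E) = (E + N) + E = N + 2*E)
l = 75 (l = (-18 + 99) + (-6 + 2*0) = 81 + (-6 + 0) = 81 - 6 = 75)
Y(-4, w(-2))*l = 3*75 = 225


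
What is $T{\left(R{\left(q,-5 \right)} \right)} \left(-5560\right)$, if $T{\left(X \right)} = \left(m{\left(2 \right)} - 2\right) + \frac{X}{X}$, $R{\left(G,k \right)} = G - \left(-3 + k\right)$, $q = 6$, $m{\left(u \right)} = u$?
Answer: $-5560$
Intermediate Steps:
$R{\left(G,k \right)} = 3 + G - k$
$T{\left(X \right)} = 1$ ($T{\left(X \right)} = \left(2 - 2\right) + \frac{X}{X} = 0 + 1 = 1$)
$T{\left(R{\left(q,-5 \right)} \right)} \left(-5560\right) = 1 \left(-5560\right) = -5560$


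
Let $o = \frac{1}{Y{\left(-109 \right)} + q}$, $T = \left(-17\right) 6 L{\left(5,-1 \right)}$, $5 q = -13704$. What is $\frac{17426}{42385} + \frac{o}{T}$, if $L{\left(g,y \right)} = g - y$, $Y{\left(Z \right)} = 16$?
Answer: $\frac{145296248213}{353401382880} \approx 0.41114$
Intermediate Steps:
$q = - \frac{13704}{5}$ ($q = \frac{1}{5} \left(-13704\right) = - \frac{13704}{5} \approx -2740.8$)
$T = -612$ ($T = \left(-17\right) 6 \left(5 - -1\right) = - 102 \left(5 + 1\right) = \left(-102\right) 6 = -612$)
$o = - \frac{5}{13624}$ ($o = \frac{1}{16 - \frac{13704}{5}} = \frac{1}{- \frac{13624}{5}} = - \frac{5}{13624} \approx -0.000367$)
$\frac{17426}{42385} + \frac{o}{T} = \frac{17426}{42385} - \frac{5}{13624 \left(-612\right)} = 17426 \cdot \frac{1}{42385} - - \frac{5}{8337888} = \frac{17426}{42385} + \frac{5}{8337888} = \frac{145296248213}{353401382880}$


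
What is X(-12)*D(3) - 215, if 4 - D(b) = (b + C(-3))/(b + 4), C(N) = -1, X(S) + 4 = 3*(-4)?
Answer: -1921/7 ≈ -274.43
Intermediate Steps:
X(S) = -16 (X(S) = -4 + 3*(-4) = -4 - 12 = -16)
D(b) = 4 - (-1 + b)/(4 + b) (D(b) = 4 - (b - 1)/(b + 4) = 4 - (-1 + b)/(4 + b))
X(-12)*D(3) - 215 = -16*(17 + 3*3)/(4 + 3) - 215 = -16*(17 + 9)/7 - 215 = -16*26/7 - 215 = -416/7 - 215 = -1921/7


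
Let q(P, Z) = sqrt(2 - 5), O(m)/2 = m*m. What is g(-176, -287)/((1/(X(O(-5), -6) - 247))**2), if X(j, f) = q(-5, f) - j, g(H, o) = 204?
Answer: 17994024 - 121176*I*sqrt(3) ≈ 1.7994e+7 - 2.0988e+5*I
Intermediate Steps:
O(m) = 2*m**2 (O(m) = 2*(m*m) = 2*m**2)
q(P, Z) = I*sqrt(3) (q(P, Z) = sqrt(-3) = I*sqrt(3))
X(j, f) = -j + I*sqrt(3) (X(j, f) = I*sqrt(3) - j = -j + I*sqrt(3))
g(-176, -287)/((1/(X(O(-5), -6) - 247))**2) = 204/((1/((-2*(-5)**2 + I*sqrt(3)) - 247))**2) = 204/((1/((-2*25 + I*sqrt(3)) - 247))**2) = 204/((1/((-1*50 + I*sqrt(3)) - 247))**2) = 204/((1/((-50 + I*sqrt(3)) - 247))**2) = 204/((1/(-297 + I*sqrt(3)))**2) = 204/((-297 + I*sqrt(3))**(-2)) = 204*(-297 + I*sqrt(3))**2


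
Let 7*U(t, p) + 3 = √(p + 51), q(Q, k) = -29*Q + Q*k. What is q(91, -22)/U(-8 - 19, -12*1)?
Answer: -32487/10 - 10829*√39/10 ≈ -10011.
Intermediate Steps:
U(t, p) = -3/7 + √(51 + p)/7 (U(t, p) = -3/7 + √(p + 51)/7 = -3/7 + √(51 + p)/7)
q(91, -22)/U(-8 - 19, -12*1) = (91*(-29 - 22))/(-3/7 + √(51 - 12*1)/7) = (91*(-51))/(-3/7 + √(51 - 12)/7) = -4641/(-3/7 + √39/7)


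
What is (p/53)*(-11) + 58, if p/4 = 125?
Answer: -2426/53 ≈ -45.774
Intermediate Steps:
p = 500 (p = 4*125 = 500)
(p/53)*(-11) + 58 = (500/53)*(-11) + 58 = -5500/53 + 58 = -2426/53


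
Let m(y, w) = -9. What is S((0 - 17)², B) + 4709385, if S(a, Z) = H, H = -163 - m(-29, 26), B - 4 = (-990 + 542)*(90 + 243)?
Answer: 4709231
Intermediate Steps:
B = -149180 (B = 4 + (-990 + 542)*(90 + 243) = 4 - 448*333 = 4 - 149184 = -149180)
H = -154 (H = -163 - 1*(-9) = -163 + 9 = -154)
S(a, Z) = -154
S((0 - 17)², B) + 4709385 = -154 + 4709385 = 4709231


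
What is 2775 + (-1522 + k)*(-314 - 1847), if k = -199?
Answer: 3721856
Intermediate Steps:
2775 + (-1522 + k)*(-314 - 1847) = 2775 + (-1522 - 199)*(-314 - 1847) = 2775 - 1721*(-2161) = 2775 + 3719081 = 3721856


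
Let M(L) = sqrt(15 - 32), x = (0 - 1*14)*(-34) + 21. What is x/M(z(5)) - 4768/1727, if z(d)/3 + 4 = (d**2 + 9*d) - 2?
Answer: -4768/1727 - 497*I*sqrt(17)/17 ≈ -2.7609 - 120.54*I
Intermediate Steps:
z(d) = -18 + 3*d**2 + 27*d (z(d) = -12 + 3*((d**2 + 9*d) - 2) = -12 + 3*(-2 + d**2 + 9*d) = -12 + (-6 + 3*d**2 + 27*d) = -18 + 3*d**2 + 27*d)
x = 497 (x = (0 - 14)*(-34) + 21 = -14*(-34) + 21 = 476 + 21 = 497)
M(L) = I*sqrt(17) (M(L) = sqrt(-17) = I*sqrt(17))
x/M(z(5)) - 4768/1727 = 497/((I*sqrt(17))) - 4768/1727 = 497*(-I*sqrt(17)/17) - 4768*1/1727 = -497*I*sqrt(17)/17 - 4768/1727 = -4768/1727 - 497*I*sqrt(17)/17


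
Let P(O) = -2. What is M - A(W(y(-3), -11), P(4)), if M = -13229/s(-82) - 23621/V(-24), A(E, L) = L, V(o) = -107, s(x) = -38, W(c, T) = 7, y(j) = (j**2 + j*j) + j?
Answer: 2321233/4066 ≈ 570.89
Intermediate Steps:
y(j) = j + 2*j**2 (y(j) = (j**2 + j**2) + j = 2*j**2 + j = j + 2*j**2)
M = 2313101/4066 (M = -13229/(-38) - 23621/(-107) = -13229*(-1/38) - 23621*(-1/107) = 13229/38 + 23621/107 = 2313101/4066 ≈ 568.89)
M - A(W(y(-3), -11), P(4)) = 2313101/4066 - 1*(-2) = 2313101/4066 + 2 = 2321233/4066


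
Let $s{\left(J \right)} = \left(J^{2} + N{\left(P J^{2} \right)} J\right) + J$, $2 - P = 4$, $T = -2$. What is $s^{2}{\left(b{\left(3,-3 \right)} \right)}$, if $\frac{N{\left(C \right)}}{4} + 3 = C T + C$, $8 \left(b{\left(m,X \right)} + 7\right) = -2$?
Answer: $\frac{2177248921}{256} \approx 8.5049 \cdot 10^{6}$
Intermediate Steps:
$P = -2$ ($P = 2 - 4 = -2$)
$b{\left(m,X \right)} = - \frac{29}{4}$ ($b{\left(m,X \right)} = -7 + \frac{1}{8} \left(-2\right) = -7 - \frac{1}{4} = - \frac{29}{4}$)
$N{\left(C \right)} = -12 - 4 C$ ($N{\left(C \right)} = -12 + 4 \left(C \left(-2\right) + C\right) = -12 + 4 \left(- 2 C + C\right) = -12 + 4 \left(- C\right) = -12 - 4 C$)
$s{\left(J \right)} = J + J^{2} + J \left(-12 + 8 J^{2}\right)$ ($s{\left(J \right)} = \left(J^{2} + \left(-12 - 4 \left(- 2 J^{2}\right)\right) J\right) + J = \left(J^{2} + \left(-12 + 8 J^{2}\right) J\right) + J = \left(J^{2} + J \left(-12 + 8 J^{2}\right)\right) + J = J + J^{2} + J \left(-12 + 8 J^{2}\right)$)
$s^{2}{\left(b{\left(3,-3 \right)} \right)} = \left(- \frac{29 \left(-11 - \frac{29}{4} + 8 \left(- \frac{29}{4}\right)^{2}\right)}{4}\right)^{2} = \left(- \frac{29 \left(-11 - \frac{29}{4} + 8 \cdot \frac{841}{16}\right)}{4}\right)^{2} = \left(- \frac{29 \left(-11 - \frac{29}{4} + \frac{841}{2}\right)}{4}\right)^{2} = \left(\left(- \frac{29}{4}\right) \frac{1609}{4}\right)^{2} = \left(- \frac{46661}{16}\right)^{2} = \frac{2177248921}{256}$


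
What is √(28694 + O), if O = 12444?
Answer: √41138 ≈ 202.82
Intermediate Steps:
√(28694 + O) = √(28694 + 12444) = √41138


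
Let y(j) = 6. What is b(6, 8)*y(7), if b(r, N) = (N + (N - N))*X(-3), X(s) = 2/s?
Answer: -32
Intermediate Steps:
b(r, N) = -2*N/3 (b(r, N) = (N + (N - N))*(2/(-3)) = (N + 0)*(2*(-⅓)) = N*(-⅔) = -2*N/3)
b(6, 8)*y(7) = -⅔*8*6 = -16/3*6 = -32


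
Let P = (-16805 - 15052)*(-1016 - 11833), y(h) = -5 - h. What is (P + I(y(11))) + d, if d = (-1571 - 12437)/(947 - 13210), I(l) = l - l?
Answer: 5019621075967/12263 ≈ 4.0933e+8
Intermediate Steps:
I(l) = 0
P = 409330593 (P = -31857*(-12849) = 409330593)
d = 14008/12263 (d = -14008/(-12263) = -14008*(-1/12263) = 14008/12263 ≈ 1.1423)
(P + I(y(11))) + d = (409330593 + 0) + 14008/12263 = 409330593 + 14008/12263 = 5019621075967/12263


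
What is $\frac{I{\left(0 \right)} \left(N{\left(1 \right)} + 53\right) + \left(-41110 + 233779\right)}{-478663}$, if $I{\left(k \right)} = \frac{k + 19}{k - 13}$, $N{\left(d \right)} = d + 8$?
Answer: $- \frac{2503519}{6222619} \approx -0.40233$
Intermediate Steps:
$N{\left(d \right)} = 8 + d$
$I{\left(k \right)} = \frac{19 + k}{-13 + k}$
$\frac{I{\left(0 \right)} \left(N{\left(1 \right)} + 53\right) + \left(-41110 + 233779\right)}{-478663} = \frac{\frac{19 + 0}{-13 + 0} \left(\left(8 + 1\right) + 53\right) + \left(-41110 + 233779\right)}{-478663} = \left(\frac{1}{-13} \cdot 19 \left(9 + 53\right) + 192669\right) \left(- \frac{1}{478663}\right) = \left(\left(- \frac{1}{13}\right) 19 \cdot 62 + 192669\right) \left(- \frac{1}{478663}\right) = \left(\left(- \frac{19}{13}\right) 62 + 192669\right) \left(- \frac{1}{478663}\right) = \left(- \frac{1178}{13} + 192669\right) \left(- \frac{1}{478663}\right) = \frac{2503519}{13} \left(- \frac{1}{478663}\right) = - \frac{2503519}{6222619}$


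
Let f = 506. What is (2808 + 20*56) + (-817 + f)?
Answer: 3617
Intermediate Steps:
(2808 + 20*56) + (-817 + f) = (2808 + 20*56) + (-817 + 506) = (2808 + 1120) - 311 = 3928 - 311 = 3617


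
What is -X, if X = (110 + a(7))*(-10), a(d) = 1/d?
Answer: 7710/7 ≈ 1101.4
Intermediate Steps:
X = -7710/7 (X = (110 + 1/7)*(-10) = (110 + ⅐)*(-10) = (771/7)*(-10) = -7710/7 ≈ -1101.4)
-X = -1*(-7710/7) = 7710/7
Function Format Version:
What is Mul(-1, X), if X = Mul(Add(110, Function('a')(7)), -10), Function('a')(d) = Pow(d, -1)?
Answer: Rational(7710, 7) ≈ 1101.4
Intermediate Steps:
X = Rational(-7710, 7) (X = Mul(Add(110, Pow(7, -1)), -10) = Mul(Add(110, Rational(1, 7)), -10) = Mul(Rational(771, 7), -10) = Rational(-7710, 7) ≈ -1101.4)
Mul(-1, X) = Mul(-1, Rational(-7710, 7)) = Rational(7710, 7)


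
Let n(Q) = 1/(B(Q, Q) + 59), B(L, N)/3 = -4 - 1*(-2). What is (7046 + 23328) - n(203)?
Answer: 1609821/53 ≈ 30374.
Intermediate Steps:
B(L, N) = -6 (B(L, N) = 3*(-4 - 1*(-2)) = 3*(-4 + 2) = 3*(-2) = -6)
n(Q) = 1/53 (n(Q) = 1/(-6 + 59) = 1/53)
(7046 + 23328) - n(203) = (7046 + 23328) - 1*1/53 = 30374 - 1/53 = 1609821/53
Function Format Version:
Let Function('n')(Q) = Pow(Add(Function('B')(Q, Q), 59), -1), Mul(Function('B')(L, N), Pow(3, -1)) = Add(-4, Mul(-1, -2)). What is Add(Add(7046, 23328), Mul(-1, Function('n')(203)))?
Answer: Rational(1609821, 53) ≈ 30374.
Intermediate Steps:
Function('B')(L, N) = -6 (Function('B')(L, N) = Mul(3, Add(-4, Mul(-1, -2))) = Mul(3, Add(-4, 2)) = Mul(3, -2) = -6)
Function('n')(Q) = Rational(1, 53) (Function('n')(Q) = Pow(Add(-6, 59), -1) = Pow(53, -1) = Rational(1, 53))
Add(Add(7046, 23328), Mul(-1, Function('n')(203))) = Add(Add(7046, 23328), Mul(-1, Rational(1, 53))) = Add(30374, Rational(-1, 53)) = Rational(1609821, 53)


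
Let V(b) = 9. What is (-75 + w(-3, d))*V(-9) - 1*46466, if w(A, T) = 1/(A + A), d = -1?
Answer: -94285/2 ≈ -47143.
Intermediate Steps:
w(A, T) = 1/(2*A)
(-75 + w(-3, d))*V(-9) - 1*46466 = (-75 + (½)/(-3))*9 - 1*46466 = (-75 + (½)*(-⅓))*9 - 46466 = (-75 - ⅙)*9 - 46466 = -451/6*9 - 46466 = -1353/2 - 46466 = -94285/2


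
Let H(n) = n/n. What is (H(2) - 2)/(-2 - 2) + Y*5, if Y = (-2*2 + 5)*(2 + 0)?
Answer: 41/4 ≈ 10.250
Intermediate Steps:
H(n) = 1
Y = 2 (Y = (-4 + 5)*2 = 1*2 = 2)
(H(2) - 2)/(-2 - 2) + Y*5 = (1 - 2)/(-2 - 2) + 2*5 = -1/(-4) + 10 = -1*(-1/4) + 10 = 1/4 + 10 = 41/4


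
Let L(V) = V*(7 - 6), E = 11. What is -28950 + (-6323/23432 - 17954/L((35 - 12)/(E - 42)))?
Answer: -2560700661/538936 ≈ -4751.4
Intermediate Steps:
L(V) = V (L(V) = V*1 = V)
-28950 + (-6323/23432 - 17954/L((35 - 12)/(E - 42))) = -28950 + (-6323/23432 - 17954*(11 - 42)/(35 - 12)) = -28950 + (-6323*1/23432 - 17954/(23/(-31))) = -28950 + (-6323/23432 - 17954/(23*(-1/31))) = -28950 + (-6323/23432 - 17954/(-23/31)) = -28950 + (-6323/23432 - 17954*(-31/23)) = -28950 + (-6323/23432 + 556574/23) = -28950 + 13041496539/538936 = -2560700661/538936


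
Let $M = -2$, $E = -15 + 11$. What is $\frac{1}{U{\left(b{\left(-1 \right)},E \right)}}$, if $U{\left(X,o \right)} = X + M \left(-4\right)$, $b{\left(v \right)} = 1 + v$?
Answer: $\frac{1}{8} \approx 0.125$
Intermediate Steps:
$E = -4$
$U{\left(X,o \right)} = 8 + X$ ($U{\left(X,o \right)} = X - -8 = X + 8 = 8 + X$)
$\frac{1}{U{\left(b{\left(-1 \right)},E \right)}} = \frac{1}{8 + \left(1 - 1\right)} = \frac{1}{8 + 0} = \frac{1}{8}$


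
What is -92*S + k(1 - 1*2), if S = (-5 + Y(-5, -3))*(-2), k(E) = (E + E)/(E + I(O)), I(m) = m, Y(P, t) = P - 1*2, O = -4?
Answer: -11038/5 ≈ -2207.6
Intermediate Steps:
Y(P, t) = -2 + P (Y(P, t) = P - 2 = -2 + P)
k(E) = 2*E/(-4 + E) (k(E) = (E + E)/(E - 4) = (2*E)/(-4 + E) = 2*E/(-4 + E))
S = 24 (S = (-5 + (-2 - 5))*(-2) = (-5 - 7)*(-2) = -12*(-2) = 24)
-92*S + k(1 - 1*2) = -92*24 + 2*(1 - 1*2)/(-4 + (1 - 1*2)) = -2208 + 2*(1 - 2)/(-4 + (1 - 2)) = -2208 + 2*(-1)/(-4 - 1) = -2208 + 2*(-1)/(-5) = -2208 + 2*(-1)*(-⅕) = -2208 + ⅖ = -11038/5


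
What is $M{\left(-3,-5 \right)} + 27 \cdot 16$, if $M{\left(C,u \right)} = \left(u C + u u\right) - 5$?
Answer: $467$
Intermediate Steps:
$M{\left(C,u \right)} = -5 + u^{2} + C u$ ($M{\left(C,u \right)} = \left(C u + u^{2}\right) - 5 = \left(u^{2} + C u\right) - 5 = -5 + u^{2} + C u$)
$M{\left(-3,-5 \right)} + 27 \cdot 16 = \left(-5 + \left(-5\right)^{2} - -15\right) + 27 \cdot 16 = \left(-5 + 25 + 15\right) + 432 = 35 + 432 = 467$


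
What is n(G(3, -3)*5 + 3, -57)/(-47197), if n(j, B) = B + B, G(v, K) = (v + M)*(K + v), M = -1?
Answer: 114/47197 ≈ 0.0024154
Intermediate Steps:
G(v, K) = (-1 + v)*(K + v) (G(v, K) = (v - 1)*(K + v) = (-1 + v)*(K + v))
n(j, B) = 2*B
n(G(3, -3)*5 + 3, -57)/(-47197) = (2*(-57))/(-47197) = -114*(-1/47197) = 114/47197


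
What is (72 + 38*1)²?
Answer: 12100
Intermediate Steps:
(72 + 38*1)² = (72 + 38)² = 110² = 12100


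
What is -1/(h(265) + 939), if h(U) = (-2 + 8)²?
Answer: -1/975 ≈ -0.0010256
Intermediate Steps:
h(U) = 36 (h(U) = 6² = 36)
-1/(h(265) + 939) = -1/(36 + 939) = -1/975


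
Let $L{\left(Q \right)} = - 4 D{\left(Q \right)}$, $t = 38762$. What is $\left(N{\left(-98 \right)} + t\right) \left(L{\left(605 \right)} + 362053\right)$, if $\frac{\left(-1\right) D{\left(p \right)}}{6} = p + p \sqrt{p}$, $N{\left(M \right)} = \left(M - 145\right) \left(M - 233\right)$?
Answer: $44885618735 + 19037825400 \sqrt{5} \approx 8.7455 \cdot 10^{10}$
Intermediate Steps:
$N{\left(M \right)} = \left(-233 + M\right) \left(-145 + M\right)$ ($N{\left(M \right)} = \left(-145 + M\right) \left(-233 + M\right) = \left(-233 + M\right) \left(-145 + M\right)$)
$D{\left(p \right)} = - 6 p - 6 p^{\frac{3}{2}}$ ($D{\left(p \right)} = - 6 \left(p + p \sqrt{p}\right) = - 6 \left(p + p^{\frac{3}{2}}\right) = - 6 p - 6 p^{\frac{3}{2}}$)
$L{\left(Q \right)} = 24 Q + 24 Q^{\frac{3}{2}}$ ($L{\left(Q \right)} = - 4 \left(- 6 Q - 6 Q^{\frac{3}{2}}\right) = 24 Q + 24 Q^{\frac{3}{2}}$)
$\left(N{\left(-98 \right)} + t\right) \left(L{\left(605 \right)} + 362053\right) = \left(\left(33785 + \left(-98\right)^{2} - -37044\right) + 38762\right) \left(\left(24 \cdot 605 + 24 \cdot 605^{\frac{3}{2}}\right) + 362053\right) = \left(\left(33785 + 9604 + 37044\right) + 38762\right) \left(\left(14520 + 24 \cdot 6655 \sqrt{5}\right) + 362053\right) = \left(80433 + 38762\right) \left(\left(14520 + 159720 \sqrt{5}\right) + 362053\right) = 119195 \left(376573 + 159720 \sqrt{5}\right) = 44885618735 + 19037825400 \sqrt{5}$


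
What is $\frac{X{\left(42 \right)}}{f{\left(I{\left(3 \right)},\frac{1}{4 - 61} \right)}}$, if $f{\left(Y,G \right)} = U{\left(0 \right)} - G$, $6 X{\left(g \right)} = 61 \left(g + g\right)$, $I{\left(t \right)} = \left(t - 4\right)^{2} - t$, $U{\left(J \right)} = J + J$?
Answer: $48678$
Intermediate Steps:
$U{\left(J \right)} = 2 J$
$I{\left(t \right)} = \left(-4 + t\right)^{2} - t$
$X{\left(g \right)} = \frac{61 g}{3}$ ($X{\left(g \right)} = \frac{61 \left(g + g\right)}{6} = \frac{61 \cdot 2 g}{6} = \frac{122 g}{6} = \frac{61 g}{3}$)
$f{\left(Y,G \right)} = - G$ ($f{\left(Y,G \right)} = 2 \cdot 0 - G = 0 - G = - G$)
$\frac{X{\left(42 \right)}}{f{\left(I{\left(3 \right)},\frac{1}{4 - 61} \right)}} = \frac{\frac{61}{3} \cdot 42}{\left(-1\right) \frac{1}{4 - 61}} = \frac{854}{\left(-1\right) \frac{1}{-57}} = \frac{854}{\left(-1\right) \left(- \frac{1}{57}\right)} = 854 \frac{1}{\frac{1}{57}} = 854 \cdot 57 = 48678$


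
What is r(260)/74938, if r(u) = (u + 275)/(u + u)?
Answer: 107/7793552 ≈ 1.3729e-5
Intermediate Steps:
r(u) = (275 + u)/(2*u) (r(u) = (275 + u)/((2*u)) = (275 + u)*(1/(2*u)) = (275 + u)/(2*u))
r(260)/74938 = ((½)*(275 + 260)/260)/74938 = ((½)*(1/260)*535)*(1/74938) = (107/104)*(1/74938) = 107/7793552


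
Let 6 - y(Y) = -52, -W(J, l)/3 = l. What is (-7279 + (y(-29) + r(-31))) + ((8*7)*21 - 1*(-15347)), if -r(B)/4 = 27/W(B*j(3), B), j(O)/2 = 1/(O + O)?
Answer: 288326/31 ≈ 9300.8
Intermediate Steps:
j(O) = 1/O (j(O) = 2/(O + O) = 2/((2*O)) = 2*(1/(2*O)) = 1/O)
W(J, l) = -3*l
y(Y) = 58 (y(Y) = 6 - 1*(-52) = 6 + 52 = 58)
r(B) = 36/B (r(B) = -108/((-3*B)) = -108*(-1/(3*B)) = -(-36)/B = 36/B)
(-7279 + (y(-29) + r(-31))) + ((8*7)*21 - 1*(-15347)) = (-7279 + (58 + 36/(-31))) + ((8*7)*21 - 1*(-15347)) = (-7279 + (58 + 36*(-1/31))) + (56*21 + 15347) = (-7279 + (58 - 36/31)) + (1176 + 15347) = (-7279 + 1762/31) + 16523 = -223887/31 + 16523 = 288326/31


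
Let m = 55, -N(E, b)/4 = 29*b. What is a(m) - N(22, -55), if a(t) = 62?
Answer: -6318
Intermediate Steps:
N(E, b) = -116*b
a(m) - N(22, -55) = 62 - (-116)*(-55) = 62 - 1*6380 = 62 - 6380 = -6318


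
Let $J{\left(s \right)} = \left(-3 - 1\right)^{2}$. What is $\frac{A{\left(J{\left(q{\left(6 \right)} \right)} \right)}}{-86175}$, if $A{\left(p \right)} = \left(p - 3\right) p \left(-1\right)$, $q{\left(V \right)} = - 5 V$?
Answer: $\frac{208}{86175} \approx 0.0024137$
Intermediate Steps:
$J{\left(s \right)} = 16$ ($J{\left(s \right)} = \left(-4\right)^{2} = 16$)
$A{\left(p \right)} = - p \left(-3 + p\right)$ ($A{\left(p \right)} = \left(-3 + p\right) p \left(-1\right) = p \left(-3 + p\right) \left(-1\right) = - p \left(-3 + p\right)$)
$\frac{A{\left(J{\left(q{\left(6 \right)} \right)} \right)}}{-86175} = \frac{16 \left(3 - 16\right)}{-86175} = 16 \left(3 - 16\right) \left(- \frac{1}{86175}\right) = 16 \left(-13\right) \left(- \frac{1}{86175}\right) = \left(-208\right) \left(- \frac{1}{86175}\right) = \frac{208}{86175}$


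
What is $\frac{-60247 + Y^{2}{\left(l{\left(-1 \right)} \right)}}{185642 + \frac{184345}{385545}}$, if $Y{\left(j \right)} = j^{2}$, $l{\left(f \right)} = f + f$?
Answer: $- \frac{4644352179}{14314705847} \approx -0.32445$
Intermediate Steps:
$l{\left(f \right)} = 2 f$
$\frac{-60247 + Y^{2}{\left(l{\left(-1 \right)} \right)}}{185642 + \frac{184345}{385545}} = \frac{-60247 + \left(\left(2 \left(-1\right)\right)^{2}\right)^{2}}{185642 + \frac{184345}{385545}} = \frac{-60247 + \left(\left(-2\right)^{2}\right)^{2}}{185642 + 184345 \cdot \frac{1}{385545}} = \frac{-60247 + 4^{2}}{185642 + \frac{36869}{77109}} = \frac{-60247 + 16}{\frac{14314705847}{77109}} = \left(-60231\right) \frac{77109}{14314705847} = - \frac{4644352179}{14314705847}$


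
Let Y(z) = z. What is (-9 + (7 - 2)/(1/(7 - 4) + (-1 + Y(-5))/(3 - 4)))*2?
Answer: -312/19 ≈ -16.421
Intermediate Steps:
(-9 + (7 - 2)/(1/(7 - 4) + (-1 + Y(-5))/(3 - 4)))*2 = (-9 + (7 - 2)/(1/(7 - 4) + (-1 - 5)/(3 - 4)))*2 = (-9 + 5/(1/3 - 6/(-1)))*2 = (-9 + 5/(⅓ - 6*(-1)))*2 = (-9 + 5/(⅓ + 6))*2 = (-9 + 5/(19/3))*2 = (-9 + 5*(3/19))*2 = (-9 + 15/19)*2 = -156/19*2 = -312/19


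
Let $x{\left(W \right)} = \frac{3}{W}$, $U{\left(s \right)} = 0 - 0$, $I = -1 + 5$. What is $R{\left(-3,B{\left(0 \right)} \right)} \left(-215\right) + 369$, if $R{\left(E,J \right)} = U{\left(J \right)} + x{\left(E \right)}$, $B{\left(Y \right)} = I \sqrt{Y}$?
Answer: $584$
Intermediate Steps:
$I = 4$
$B{\left(Y \right)} = 4 \sqrt{Y}$
$U{\left(s \right)} = 0$ ($U{\left(s \right)} = 0 + 0 = 0$)
$R{\left(E,J \right)} = \frac{3}{E}$ ($R{\left(E,J \right)} = 0 + \frac{3}{E} = \frac{3}{E}$)
$R{\left(-3,B{\left(0 \right)} \right)} \left(-215\right) + 369 = \frac{3}{-3} \left(-215\right) + 369 = 3 \left(- \frac{1}{3}\right) \left(-215\right) + 369 = \left(-1\right) \left(-215\right) + 369 = 215 + 369 = 584$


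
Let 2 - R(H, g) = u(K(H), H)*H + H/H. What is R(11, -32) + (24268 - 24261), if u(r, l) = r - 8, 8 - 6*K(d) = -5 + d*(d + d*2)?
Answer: 2213/3 ≈ 737.67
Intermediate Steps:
K(d) = 13/6 - d²/2 (K(d) = 4/3 - (-5 + d*(d + d*2))/6 = 4/3 - (-5 + d*(d + 2*d))/6 = 4/3 - (-5 + d*(3*d))/6 = 4/3 - (-5 + 3*d²)/6 = 4/3 + (⅚ - d²/2) = 13/6 - d²/2)
u(r, l) = -8 + r
R(H, g) = 1 - H*(-35/6 - H²/2) (R(H, g) = 2 - ((-8 + (13/6 - H²/2))*H + H/H) = 2 - ((-35/6 - H²/2)*H + 1) = 2 - (H*(-35/6 - H²/2) + 1) = 2 - (1 + H*(-35/6 - H²/2)) = 2 + (-1 - H*(-35/6 - H²/2)) = 1 - H*(-35/6 - H²/2))
R(11, -32) + (24268 - 24261) = (1 + (⅙)*11*(35 + 3*11²)) + (24268 - 24261) = (1 + (⅙)*11*(35 + 3*121)) + 7 = (1 + (⅙)*11*(35 + 363)) + 7 = (1 + (⅙)*11*398) + 7 = (1 + 2189/3) + 7 = 2192/3 + 7 = 2213/3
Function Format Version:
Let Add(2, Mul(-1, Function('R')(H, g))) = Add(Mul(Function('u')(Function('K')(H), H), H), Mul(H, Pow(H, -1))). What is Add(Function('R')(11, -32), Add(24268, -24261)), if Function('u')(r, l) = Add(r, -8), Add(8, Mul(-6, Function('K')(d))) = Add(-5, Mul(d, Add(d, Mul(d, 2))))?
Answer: Rational(2213, 3) ≈ 737.67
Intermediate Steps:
Function('K')(d) = Add(Rational(13, 6), Mul(Rational(-1, 2), Pow(d, 2))) (Function('K')(d) = Add(Rational(4, 3), Mul(Rational(-1, 6), Add(-5, Mul(d, Add(d, Mul(d, 2)))))) = Add(Rational(4, 3), Mul(Rational(-1, 6), Add(-5, Mul(d, Add(d, Mul(2, d)))))) = Add(Rational(4, 3), Mul(Rational(-1, 6), Add(-5, Mul(d, Mul(3, d))))) = Add(Rational(4, 3), Mul(Rational(-1, 6), Add(-5, Mul(3, Pow(d, 2))))) = Add(Rational(4, 3), Add(Rational(5, 6), Mul(Rational(-1, 2), Pow(d, 2)))) = Add(Rational(13, 6), Mul(Rational(-1, 2), Pow(d, 2))))
Function('u')(r, l) = Add(-8, r)
Function('R')(H, g) = Add(1, Mul(-1, H, Add(Rational(-35, 6), Mul(Rational(-1, 2), Pow(H, 2))))) (Function('R')(H, g) = Add(2, Mul(-1, Add(Mul(Add(-8, Add(Rational(13, 6), Mul(Rational(-1, 2), Pow(H, 2)))), H), Mul(H, Pow(H, -1))))) = Add(2, Mul(-1, Add(Mul(Add(Rational(-35, 6), Mul(Rational(-1, 2), Pow(H, 2))), H), 1))) = Add(2, Mul(-1, Add(Mul(H, Add(Rational(-35, 6), Mul(Rational(-1, 2), Pow(H, 2)))), 1))) = Add(2, Mul(-1, Add(1, Mul(H, Add(Rational(-35, 6), Mul(Rational(-1, 2), Pow(H, 2))))))) = Add(2, Add(-1, Mul(-1, H, Add(Rational(-35, 6), Mul(Rational(-1, 2), Pow(H, 2)))))) = Add(1, Mul(-1, H, Add(Rational(-35, 6), Mul(Rational(-1, 2), Pow(H, 2))))))
Add(Function('R')(11, -32), Add(24268, -24261)) = Add(Add(1, Mul(Rational(1, 6), 11, Add(35, Mul(3, Pow(11, 2))))), Add(24268, -24261)) = Add(Add(1, Mul(Rational(1, 6), 11, Add(35, Mul(3, 121)))), 7) = Add(Add(1, Mul(Rational(1, 6), 11, Add(35, 363))), 7) = Add(Add(1, Mul(Rational(1, 6), 11, 398)), 7) = Add(Add(1, Rational(2189, 3)), 7) = Add(Rational(2192, 3), 7) = Rational(2213, 3)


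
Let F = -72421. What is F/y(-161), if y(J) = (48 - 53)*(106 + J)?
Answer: -72421/275 ≈ -263.35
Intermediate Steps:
y(J) = -530 - 5*J (y(J) = -5*(106 + J) = -530 - 5*J)
F/y(-161) = -72421/(-530 - 5*(-161)) = -72421/(-530 + 805) = -72421/275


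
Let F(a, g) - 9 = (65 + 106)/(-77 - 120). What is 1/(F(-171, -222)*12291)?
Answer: 197/19690182 ≈ 1.0005e-5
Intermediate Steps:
F(a, g) = 1602/197 (F(a, g) = 9 + (65 + 106)/(-77 - 120) = 9 + 171/(-197) = 9 + 171*(-1/197) = 9 - 171/197 = 1602/197)
1/(F(-171, -222)*12291) = 1/((1602/197)*12291) = (197/1602)*(1/12291) = 197/19690182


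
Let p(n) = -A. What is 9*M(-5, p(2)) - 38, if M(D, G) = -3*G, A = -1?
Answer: -65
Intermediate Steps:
p(n) = 1 (p(n) = -1*(-1) = 1)
9*M(-5, p(2)) - 38 = 9*(-3*1) - 38 = 9*(-3) - 38 = -27 - 38 = -65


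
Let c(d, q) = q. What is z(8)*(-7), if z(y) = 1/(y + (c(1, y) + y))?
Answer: -7/24 ≈ -0.29167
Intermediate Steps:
z(y) = 1/(3*y) (z(y) = 1/(y + (y + y)) = 1/(y + 2*y) = 1/(3*y))
z(8)*(-7) = ((⅓)/8)*(-7) = ((⅓)*(⅛))*(-7) = (1/24)*(-7) = -7/24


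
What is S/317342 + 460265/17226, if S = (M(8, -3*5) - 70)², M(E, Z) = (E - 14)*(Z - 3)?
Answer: 73043144987/2733266646 ≈ 26.724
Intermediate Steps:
M(E, Z) = (-14 + E)*(-3 + Z)
S = 1444 (S = ((42 - (-42)*5 - 3*8 + 8*(-3*5)) - 70)² = ((42 - 14*(-15) - 24 + 8*(-15)) - 70)² = ((42 + 210 - 24 - 120) - 70)² = (108 - 70)² = 38² = 1444)
S/317342 + 460265/17226 = 1444/317342 + 460265/17226 = 1444*(1/317342) + 460265*(1/17226) = 722/158671 + 460265/17226 = 73043144987/2733266646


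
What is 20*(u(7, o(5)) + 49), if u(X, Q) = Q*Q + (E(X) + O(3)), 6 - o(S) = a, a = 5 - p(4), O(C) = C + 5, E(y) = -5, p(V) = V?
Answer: 1540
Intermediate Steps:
O(C) = 5 + C
a = 1 (a = 5 - 1*4 = 5 - 4 = 1)
o(S) = 5 (o(S) = 6 - 1*1 = 6 - 1 = 5)
u(X, Q) = 3 + Q² (u(X, Q) = Q*Q + (-5 + (5 + 3)) = Q² + (-5 + 8) = Q² + 3 = 3 + Q²)
20*(u(7, o(5)) + 49) = 20*((3 + 5²) + 49) = 20*((3 + 25) + 49) = 20*(28 + 49) = 20*77 = 1540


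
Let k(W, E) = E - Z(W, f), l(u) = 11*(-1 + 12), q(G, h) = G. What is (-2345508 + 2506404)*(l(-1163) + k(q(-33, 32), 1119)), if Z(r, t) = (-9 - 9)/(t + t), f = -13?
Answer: 2592195456/13 ≈ 1.9940e+8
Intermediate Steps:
Z(r, t) = -9/t (Z(r, t) = -18*1/(2*t) = -9/t)
l(u) = 121 (l(u) = 11*11 = 121)
k(W, E) = -9/13 + E (k(W, E) = E - (-9)/(-13) = E - (-9)*(-1)/13 = E - 1*9/13 = E - 9/13 = -9/13 + E)
(-2345508 + 2506404)*(l(-1163) + k(q(-33, 32), 1119)) = (-2345508 + 2506404)*(121 + (-9/13 + 1119)) = 160896*(121 + 14538/13) = 160896*(16111/13) = 2592195456/13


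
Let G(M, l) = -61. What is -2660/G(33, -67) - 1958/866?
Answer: 1092061/26413 ≈ 41.346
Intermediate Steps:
-2660/G(33, -67) - 1958/866 = -2660/(-61) - 1958/866 = -2660*(-1/61) - 1958*1/866 = 2660/61 - 979/433 = 1092061/26413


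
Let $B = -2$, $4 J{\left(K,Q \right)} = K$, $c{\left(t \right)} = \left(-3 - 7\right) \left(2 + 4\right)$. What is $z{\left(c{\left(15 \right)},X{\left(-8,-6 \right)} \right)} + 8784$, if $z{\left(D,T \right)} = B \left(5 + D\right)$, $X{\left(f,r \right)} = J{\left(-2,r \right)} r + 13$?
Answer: $8894$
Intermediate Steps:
$c{\left(t \right)} = -60$ ($c{\left(t \right)} = \left(-10\right) 6 = -60$)
$J{\left(K,Q \right)} = \frac{K}{4}$
$X{\left(f,r \right)} = 13 - \frac{r}{2}$ ($X{\left(f,r \right)} = \frac{1}{4} \left(-2\right) r + 13 = - \frac{r}{2} + 13 = 13 - \frac{r}{2}$)
$z{\left(D,T \right)} = -10 - 2 D$ ($z{\left(D,T \right)} = - 2 \left(5 + D\right) = -10 - 2 D$)
$z{\left(c{\left(15 \right)},X{\left(-8,-6 \right)} \right)} + 8784 = \left(-10 - -120\right) + 8784 = \left(-10 + 120\right) + 8784 = 110 + 8784 = 8894$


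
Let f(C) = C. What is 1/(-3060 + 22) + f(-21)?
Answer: -63799/3038 ≈ -21.000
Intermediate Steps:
1/(-3060 + 22) + f(-21) = 1/(-3060 + 22) - 21 = 1/(-3038) - 21 = -1/3038 - 21 = -63799/3038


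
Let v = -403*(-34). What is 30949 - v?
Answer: 17247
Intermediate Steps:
v = 13702
30949 - v = 30949 - 1*13702 = 30949 - 13702 = 17247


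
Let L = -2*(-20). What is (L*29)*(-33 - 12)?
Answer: -52200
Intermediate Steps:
L = 40
(L*29)*(-33 - 12) = (40*29)*(-33 - 12) = 1160*(-45) = -52200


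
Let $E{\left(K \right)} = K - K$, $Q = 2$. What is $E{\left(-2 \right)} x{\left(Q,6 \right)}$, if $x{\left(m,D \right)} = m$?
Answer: $0$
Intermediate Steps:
$E{\left(K \right)} = 0$
$E{\left(-2 \right)} x{\left(Q,6 \right)} = 0 \cdot 2 = 0$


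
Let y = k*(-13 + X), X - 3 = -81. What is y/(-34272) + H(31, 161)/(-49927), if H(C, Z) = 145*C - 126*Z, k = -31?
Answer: 57192155/244442592 ≈ 0.23397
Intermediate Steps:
X = -78 (X = 3 - 81 = -78)
y = 2821 (y = -31*(-13 - 78) = -31*(-91) = 2821)
H(C, Z) = -126*Z + 145*C
y/(-34272) + H(31, 161)/(-49927) = 2821/(-34272) + (-126*161 + 145*31)/(-49927) = 2821*(-1/34272) + (-20286 + 4495)*(-1/49927) = -403/4896 - 15791*(-1/49927) = -403/4896 + 15791/49927 = 57192155/244442592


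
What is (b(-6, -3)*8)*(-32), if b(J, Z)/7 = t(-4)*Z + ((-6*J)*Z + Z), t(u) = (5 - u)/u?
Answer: 186816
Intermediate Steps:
t(u) = (5 - u)/u
b(J, Z) = -35*Z/4 - 42*J*Z (b(J, Z) = 7*(((5 - 1*(-4))/(-4))*Z + ((-6*J)*Z + Z)) = 7*((-(5 + 4)/4)*Z + (-6*J*Z + Z)) = 7*((-¼*9)*Z + (Z - 6*J*Z)) = 7*(-9*Z/4 + (Z - 6*J*Z)) = 7*(-5*Z/4 - 6*J*Z) = -35*Z/4 - 42*J*Z)
(b(-6, -3)*8)*(-32) = (-7/4*(-3)*(5 + 24*(-6))*8)*(-32) = (-7/4*(-3)*(5 - 144)*8)*(-32) = (-7/4*(-3)*(-139)*8)*(-32) = -2919/4*8*(-32) = -5838*(-32) = 186816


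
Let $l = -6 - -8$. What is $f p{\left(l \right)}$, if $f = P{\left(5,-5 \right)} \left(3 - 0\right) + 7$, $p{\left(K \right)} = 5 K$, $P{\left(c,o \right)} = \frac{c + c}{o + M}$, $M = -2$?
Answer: $\frac{190}{7} \approx 27.143$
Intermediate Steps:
$l = 2$ ($l = -6 + 8 = 2$)
$P{\left(c,o \right)} = \frac{2 c}{-2 + o}$ ($P{\left(c,o \right)} = \frac{c + c}{o - 2} = \frac{2 c}{-2 + o}$)
$f = \frac{19}{7}$ ($f = 2 \cdot 5 \frac{1}{-2 - 5} \left(3 - 0\right) + 7 = 2 \cdot 5 \frac{1}{-7} \left(3 + 0\right) + 7 = 2 \cdot 5 \left(- \frac{1}{7}\right) 3 + 7 = \left(- \frac{10}{7}\right) 3 + 7 = - \frac{30}{7} + 7 = \frac{19}{7} \approx 2.7143$)
$f p{\left(l \right)} = \frac{19 \cdot 5 \cdot 2}{7} = \frac{19}{7} \cdot 10 = \frac{190}{7}$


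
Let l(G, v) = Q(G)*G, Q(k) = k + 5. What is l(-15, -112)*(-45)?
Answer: -6750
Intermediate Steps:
Q(k) = 5 + k
l(G, v) = G*(5 + G) (l(G, v) = (5 + G)*G = G*(5 + G))
l(-15, -112)*(-45) = -15*(5 - 15)*(-45) = -15*(-10)*(-45) = 150*(-45) = -6750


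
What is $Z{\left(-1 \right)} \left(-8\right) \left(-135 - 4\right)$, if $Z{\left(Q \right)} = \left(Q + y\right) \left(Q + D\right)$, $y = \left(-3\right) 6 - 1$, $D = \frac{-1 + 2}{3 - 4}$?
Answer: $44480$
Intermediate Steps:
$D = -1$ ($D = 1 \frac{1}{-1} = 1 \left(-1\right) = -1$)
$y = -19$ ($y = -18 - 1 = -19$)
$Z{\left(Q \right)} = \left(-1 + Q\right) \left(-19 + Q\right)$ ($Z{\left(Q \right)} = \left(Q - 19\right) \left(Q - 1\right) = \left(-19 + Q\right) \left(-1 + Q\right) = \left(-1 + Q\right) \left(-19 + Q\right)$)
$Z{\left(-1 \right)} \left(-8\right) \left(-135 - 4\right) = \left(19 + \left(-1\right)^{2} - -20\right) \left(-8\right) \left(-135 - 4\right) = \left(19 + 1 + 20\right) \left(-8\right) \left(-139\right) = 40 \left(-8\right) \left(-139\right) = \left(-320\right) \left(-139\right) = 44480$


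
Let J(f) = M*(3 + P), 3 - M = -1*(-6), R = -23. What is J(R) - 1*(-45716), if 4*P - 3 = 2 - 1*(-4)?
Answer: 182801/4 ≈ 45700.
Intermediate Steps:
P = 9/4 (P = ¾ + (2 - 1*(-4))/4 = ¾ + (2 + 4)/4 = ¾ + (¼)*6 = ¾ + 3/2 = 9/4 ≈ 2.2500)
M = -3 (M = 3 - (-1)*(-6) = 3 - 1*6 = 3 - 6 = -3)
J(f) = -63/4 (J(f) = -3*(3 + 9/4) = -3*21/4 = -63/4)
J(R) - 1*(-45716) = -63/4 - 1*(-45716) = -63/4 + 45716 = 182801/4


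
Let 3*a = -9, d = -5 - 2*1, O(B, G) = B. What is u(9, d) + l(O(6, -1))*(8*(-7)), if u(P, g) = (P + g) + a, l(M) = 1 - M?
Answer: 279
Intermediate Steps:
d = -7 (d = -5 - 2 = -7)
a = -3 (a = (⅓)*(-9) = -3)
u(P, g) = -3 + P + g (u(P, g) = (P + g) - 3 = -3 + P + g)
u(9, d) + l(O(6, -1))*(8*(-7)) = (-3 + 9 - 7) + (1 - 1*6)*(8*(-7)) = -1 + (1 - 6)*(-56) = -1 - 5*(-56) = -1 + 280 = 279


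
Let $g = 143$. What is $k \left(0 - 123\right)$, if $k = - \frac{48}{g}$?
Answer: $\frac{5904}{143} \approx 41.287$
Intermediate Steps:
$k = - \frac{48}{143} \approx -0.33566$
$k \left(0 - 123\right) = - \frac{48 \left(0 - 123\right)}{143} = \left(- \frac{48}{143}\right) \left(-123\right) = \frac{5904}{143}$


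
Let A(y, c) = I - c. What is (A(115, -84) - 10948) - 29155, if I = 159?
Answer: -39860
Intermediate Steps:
A(y, c) = 159 - c
(A(115, -84) - 10948) - 29155 = ((159 - 1*(-84)) - 10948) - 29155 = ((159 + 84) - 10948) - 29155 = (243 - 10948) - 29155 = -10705 - 29155 = -39860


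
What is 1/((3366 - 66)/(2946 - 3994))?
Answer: -262/825 ≈ -0.31758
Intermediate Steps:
1/((3366 - 66)/(2946 - 3994)) = 1/(3300/(-1048)) = 1/(3300*(-1/1048)) = 1/(-825/262) = -262/825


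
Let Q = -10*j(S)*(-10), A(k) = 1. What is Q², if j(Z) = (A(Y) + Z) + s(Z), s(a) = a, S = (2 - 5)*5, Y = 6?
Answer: 8410000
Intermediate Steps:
S = -15 (S = -3*5 = -15)
j(Z) = 1 + 2*Z (j(Z) = (1 + Z) + Z = 1 + 2*Z)
Q = -2900 (Q = -10*(1 + 2*(-15))*(-10) = -10*(1 - 30)*(-10) = -10*(-29)*(-10) = 290*(-10) = -2900)
Q² = (-2900)² = 8410000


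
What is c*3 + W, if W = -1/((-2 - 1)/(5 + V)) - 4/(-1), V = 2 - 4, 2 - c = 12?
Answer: -25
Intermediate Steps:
c = -10 (c = 2 - 1*12 = 2 - 12 = -10)
V = -2
W = 5 (W = -1/((-2 - 1)/(5 - 2)) - 4/(-1) = -1/((-3/3)) - 4*(-1) = -1/((-3*1/3)) + 4 = -1/(-1) + 4 = -1*(-1) + 4 = 1 + 4 = 5)
c*3 + W = -10*3 + 5 = -30 + 5 = -25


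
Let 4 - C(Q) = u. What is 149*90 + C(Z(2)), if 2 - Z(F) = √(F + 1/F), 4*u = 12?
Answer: 13411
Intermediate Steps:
u = 3 (u = (¼)*12 = 3)
Z(F) = 2 - √(F + 1/F)
C(Q) = 1 (C(Q) = 4 - 1*3 = 4 - 3 = 1)
149*90 + C(Z(2)) = 149*90 + 1 = 13410 + 1 = 13411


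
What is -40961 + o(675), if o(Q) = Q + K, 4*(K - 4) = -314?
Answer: -80721/2 ≈ -40361.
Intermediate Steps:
K = -149/2 (K = 4 + (¼)*(-314) = 4 - 157/2 = -149/2 ≈ -74.500)
o(Q) = -149/2 + Q (o(Q) = Q - 149/2 = -149/2 + Q)
-40961 + o(675) = -40961 + (-149/2 + 675) = -40961 + 1201/2 = -80721/2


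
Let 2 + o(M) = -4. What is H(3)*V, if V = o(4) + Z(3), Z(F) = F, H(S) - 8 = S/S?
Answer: -27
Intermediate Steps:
H(S) = 9 (H(S) = 8 + S/S = 8 + 1 = 9)
o(M) = -6 (o(M) = -2 - 4 = -6)
V = -3 (V = -6 + 3 = -3)
H(3)*V = 9*(-3) = -27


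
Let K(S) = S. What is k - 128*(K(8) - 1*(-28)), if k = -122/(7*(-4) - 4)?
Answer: -73667/16 ≈ -4604.2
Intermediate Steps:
k = 61/16 (k = -122/(-28 - 4) = -122/(-32) = -122*(-1/32) = 61/16 ≈ 3.8125)
k - 128*(K(8) - 1*(-28)) = 61/16 - 128*(8 - 1*(-28)) = 61/16 - 128*(8 + 28) = 61/16 - 128*36 = 61/16 - 4608 = -73667/16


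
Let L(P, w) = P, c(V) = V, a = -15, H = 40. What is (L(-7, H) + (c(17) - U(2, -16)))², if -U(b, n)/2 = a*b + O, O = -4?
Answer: 3364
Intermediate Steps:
U(b, n) = 8 + 30*b (U(b, n) = -2*(-15*b - 4) = -2*(-4 - 15*b) = 8 + 30*b)
(L(-7, H) + (c(17) - U(2, -16)))² = (-7 + (17 - (8 + 30*2)))² = (-7 + (17 - (8 + 60)))² = (-7 + (17 - 1*68))² = (-7 + (17 - 68))² = (-7 - 51)² = (-58)² = 3364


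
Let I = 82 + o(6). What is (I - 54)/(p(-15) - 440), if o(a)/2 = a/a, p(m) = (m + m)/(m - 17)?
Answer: -96/1405 ≈ -0.068327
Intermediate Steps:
p(m) = 2*m/(-17 + m) (p(m) = (2*m)/(-17 + m) = 2*m/(-17 + m))
o(a) = 2 (o(a) = 2*(a/a) = 2*1 = 2)
I = 84 (I = 82 + 2 = 84)
(I - 54)/(p(-15) - 440) = (84 - 54)/(2*(-15)/(-17 - 15) - 440) = 30/(2*(-15)/(-32) - 440) = 30/(2*(-15)*(-1/32) - 440) = 30/(15/16 - 440) = 30/(-7025/16) = 30*(-16/7025) = -96/1405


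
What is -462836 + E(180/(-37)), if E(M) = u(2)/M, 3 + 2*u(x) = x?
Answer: -166620923/360 ≈ -4.6284e+5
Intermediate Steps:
u(x) = -3/2 + x/2
E(M) = -1/(2*M) (E(M) = (-3/2 + (½)*2)/M = (-3/2 + 1)/M = -1/(2*M))
-462836 + E(180/(-37)) = -462836 - 1/(2*(180/(-37))) = -462836 - 1/(2*(180*(-1/37))) = -462836 - 1/(2*(-180/37)) = -462836 - ½*(-37/180) = -462836 + 37/360 = -166620923/360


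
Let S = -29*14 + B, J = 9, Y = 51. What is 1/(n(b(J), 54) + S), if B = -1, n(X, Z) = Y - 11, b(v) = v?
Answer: -1/367 ≈ -0.0027248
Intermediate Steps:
n(X, Z) = 40 (n(X, Z) = 51 - 11 = 40)
S = -407 (S = -29*14 - 1 = -406 - 1 = -407)
1/(n(b(J), 54) + S) = 1/(40 - 407) = 1/(-367) = -1/367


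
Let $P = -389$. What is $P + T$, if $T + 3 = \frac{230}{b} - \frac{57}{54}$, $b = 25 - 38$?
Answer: $- \frac{96115}{234} \approx -410.75$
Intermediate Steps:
$b = -13$
$T = - \frac{5089}{234}$ ($T = -3 + \left(\frac{230}{-13} - \frac{57}{54}\right) = -3 + \left(230 \left(- \frac{1}{13}\right) - \frac{19}{18}\right) = -3 - \frac{4387}{234} = - \frac{5089}{234} \approx -21.748$)
$P + T = -389 - \frac{5089}{234} = - \frac{96115}{234}$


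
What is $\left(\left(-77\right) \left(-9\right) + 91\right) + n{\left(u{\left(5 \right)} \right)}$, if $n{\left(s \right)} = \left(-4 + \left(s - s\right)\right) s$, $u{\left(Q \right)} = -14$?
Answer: $840$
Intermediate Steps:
$n{\left(s \right)} = - 4 s$ ($n{\left(s \right)} = \left(-4 + 0\right) s = - 4 s$)
$\left(\left(-77\right) \left(-9\right) + 91\right) + n{\left(u{\left(5 \right)} \right)} = \left(\left(-77\right) \left(-9\right) + 91\right) - -56 = \left(693 + 91\right) + 56 = 784 + 56 = 840$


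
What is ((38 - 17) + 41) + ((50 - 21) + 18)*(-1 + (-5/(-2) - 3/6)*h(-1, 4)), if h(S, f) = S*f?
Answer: -361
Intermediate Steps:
((38 - 17) + 41) + ((50 - 21) + 18)*(-1 + (-5/(-2) - 3/6)*h(-1, 4)) = ((38 - 17) + 41) + ((50 - 21) + 18)*(-1 + (-5/(-2) - 3/6)*(-1*4)) = (21 + 41) + (29 + 18)*(-1 + (-5*(-½) - 3*⅙)*(-4)) = 62 + 47*(-1 + (5/2 - ½)*(-4)) = 62 + 47*(-1 + 2*(-4)) = 62 + 47*(-1 - 8) = 62 + 47*(-9) = 62 - 423 = -361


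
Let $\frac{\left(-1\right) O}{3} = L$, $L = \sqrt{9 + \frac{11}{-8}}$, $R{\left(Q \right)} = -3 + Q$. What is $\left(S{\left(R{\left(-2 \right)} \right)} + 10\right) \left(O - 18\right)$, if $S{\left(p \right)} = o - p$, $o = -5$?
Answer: $-180 - \frac{15 \sqrt{122}}{2} \approx -262.84$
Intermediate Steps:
$L = \frac{\sqrt{122}}{4}$ ($L = \sqrt{9 + 11 \left(- \frac{1}{8}\right)} = \sqrt{9 - \frac{11}{8}} = \sqrt{\frac{61}{8}} = \frac{\sqrt{122}}{4} \approx 2.7613$)
$S{\left(p \right)} = -5 - p$
$O = - \frac{3 \sqrt{122}}{4}$ ($O = - 3 \frac{\sqrt{122}}{4} = - \frac{3 \sqrt{122}}{4} \approx -8.284$)
$\left(S{\left(R{\left(-2 \right)} \right)} + 10\right) \left(O - 18\right) = \left(\left(-5 - \left(-3 - 2\right)\right) + 10\right) \left(- \frac{3 \sqrt{122}}{4} - 18\right) = \left(\left(-5 - -5\right) + 10\right) \left(- \frac{3 \sqrt{122}}{4} - 18\right) = \left(\left(-5 + 5\right) + 10\right) \left(-18 - \frac{3 \sqrt{122}}{4}\right) = \left(0 + 10\right) \left(-18 - \frac{3 \sqrt{122}}{4}\right) = 10 \left(-18 - \frac{3 \sqrt{122}}{4}\right) = -180 - \frac{15 \sqrt{122}}{2}$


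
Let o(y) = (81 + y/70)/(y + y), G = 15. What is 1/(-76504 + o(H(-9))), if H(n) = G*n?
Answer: -140/10710601 ≈ -1.3071e-5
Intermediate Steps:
H(n) = 15*n
o(y) = (81 + y/70)/(2*y) (o(y) = (81 + y*(1/70))/((2*y)) = (81 + y/70)*(1/(2*y)) = (81 + y/70)/(2*y))
1/(-76504 + o(H(-9))) = 1/(-76504 + (5670 + 15*(-9))/(140*((15*(-9))))) = 1/(-76504 + (1/140)*(5670 - 135)/(-135)) = 1/(-76504 + (1/140)*(-1/135)*5535) = 1/(-76504 - 41/140) = 1/(-10710601/140) = -140/10710601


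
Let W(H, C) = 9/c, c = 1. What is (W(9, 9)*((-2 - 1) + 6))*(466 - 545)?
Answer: -2133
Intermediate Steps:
W(H, C) = 9 (W(H, C) = 9/1 = 9*1 = 9)
(W(9, 9)*((-2 - 1) + 6))*(466 - 545) = (9*((-2 - 1) + 6))*(466 - 545) = (9*(-3 + 6))*(-79) = (9*3)*(-79) = 27*(-79) = -2133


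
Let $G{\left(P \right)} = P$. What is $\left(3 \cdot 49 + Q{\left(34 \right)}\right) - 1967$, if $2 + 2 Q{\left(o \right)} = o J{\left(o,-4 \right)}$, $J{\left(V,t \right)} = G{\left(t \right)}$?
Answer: $-1889$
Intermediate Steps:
$J{\left(V,t \right)} = t$
$Q{\left(o \right)} = -1 - 2 o$ ($Q{\left(o \right)} = -1 + \frac{o \left(-4\right)}{2} = -1 + \frac{\left(-4\right) o}{2} = -1 - 2 o$)
$\left(3 \cdot 49 + Q{\left(34 \right)}\right) - 1967 = \left(3 \cdot 49 - 69\right) - 1967 = \left(147 - 69\right) - 1967 = 78 - 1967 = -1889$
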